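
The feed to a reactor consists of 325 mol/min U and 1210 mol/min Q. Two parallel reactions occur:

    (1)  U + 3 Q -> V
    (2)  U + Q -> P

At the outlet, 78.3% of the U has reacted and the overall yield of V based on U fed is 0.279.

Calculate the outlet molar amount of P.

Yield of V: 1ξ₁ / 325 = 0.279 → ξ₁ = 90.68 mol/min.
Conversion of U: 1ξ₁ + 1ξ₂ = 0.783 × 325 = 254.5 → ξ₂ = 163.8 mol/min.
Outlet amounts (n = n₀ + Σ ν·ξ):
  U: 325 − 1(90.68) − 1(163.8) = 70.52
  Q: 1210 − 3(90.68) − 1(163.8) = 774.2
  V: 0 + 1(90.68) = 90.68
  P: 0 + 1(163.8) = 163.8

164 mol/min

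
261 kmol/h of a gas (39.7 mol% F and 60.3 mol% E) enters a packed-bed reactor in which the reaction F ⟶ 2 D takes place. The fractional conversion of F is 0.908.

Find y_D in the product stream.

F reacted = 0.908 × 103.6 = 94.08 kmol/h; ν_F = −1, so ξ = 94.08/1 = 94.08 kmol/h.
Outlet amounts (n = n₀ + ν ξ):
  F: 103.6 − 1(94.08) = 9.533
  D: 0 + 2(94.08) = 188.2
  E: 157.4 (inert)
Total out = 355.1 kmol/h; y_D = 188.2 / 355.1 = 0.5299.

0.53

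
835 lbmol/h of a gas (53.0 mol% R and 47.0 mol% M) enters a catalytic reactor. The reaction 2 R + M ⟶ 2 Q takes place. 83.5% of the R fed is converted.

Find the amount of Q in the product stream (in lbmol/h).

370 lbmol/h

R reacted = 0.835 × 442.6 = 369.5 lbmol/h; ν_R = −2, so ξ = 369.5/2 = 184.8 lbmol/h.
Outlet amounts (n = n₀ + ν ξ):
  R: 442.6 − 2(184.8) = 73.02
  M: 392.4 − 1(184.8) = 207.7
  Q: 0 + 2(184.8) = 369.5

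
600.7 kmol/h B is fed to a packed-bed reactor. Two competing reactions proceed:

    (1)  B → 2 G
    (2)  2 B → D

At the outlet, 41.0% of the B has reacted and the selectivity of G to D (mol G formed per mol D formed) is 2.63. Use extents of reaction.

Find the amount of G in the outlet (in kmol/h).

195 kmol/h

Conversion of B: B consumed = 0.41 × 600.7 = 246.3 kmol/h = 1ξ₁ + 2ξ₂.
Selectivity: 2ξ₁ / (1ξ₂) = 2.63 → ξ₁ = 1.315 ξ₂.
Substitute: (1·1.315 + 2) ξ₂ = 246.3 → ξ₂ = 74.29 kmol/h, ξ₁ = 97.7 kmol/h.
Outlet amounts (n = n₀ + Σ ν·ξ):
  B: 600.7 − 1(97.7) − 2(74.29) = 354.4
  G: 0 + 2(97.7) = 195.4
  D: 0 + 1(74.29) = 74.29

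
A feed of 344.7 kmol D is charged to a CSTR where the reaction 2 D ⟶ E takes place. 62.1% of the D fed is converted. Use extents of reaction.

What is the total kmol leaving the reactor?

238 kmol

D reacted = 0.621 × 344.7 = 214.1 kmol; ν_D = −2, so ξ = 214.1/2 = 107 kmol.
Outlet amounts (n = n₀ + ν ξ):
  D: 344.7 − 2(107) = 130.6
  E: 0 + 1(107) = 107
Total out = 130.6 + 107 = 237.7 kmol.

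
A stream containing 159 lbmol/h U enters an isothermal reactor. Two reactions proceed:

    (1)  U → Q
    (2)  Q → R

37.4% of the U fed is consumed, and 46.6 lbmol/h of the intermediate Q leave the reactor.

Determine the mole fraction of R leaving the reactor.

Conversion of U: U consumed = 1ξ₁ = 0.374 × 159 → ξ₁ = 59.47 lbmol/h.
Q balance: n_Q = 0 + 1ξ₁ − 1ξ₂ = 46.6 → ξ₂ = (1·59.47 − 46.6)/1 = 12.87 lbmol/h.
Outlet amounts (n = n₀ + Σ ν·ξ):
  U: 159 − 1(59.47) = 99.53
  Q: 0 + 1(59.47) − 1(12.87) = 46.6
  R: 0 + 1(12.87) = 12.87
Total out = 159 lbmol/h; y_R = 12.87 / 159 = 0.08092.

0.0809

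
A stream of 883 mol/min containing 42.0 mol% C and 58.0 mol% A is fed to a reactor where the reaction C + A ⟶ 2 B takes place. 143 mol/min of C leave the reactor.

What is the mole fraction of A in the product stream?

For C: n = n₀ − 1ξ → 143 = 370.9 − 1ξ, giving ξ = 227.9 mol/min.
Outlet amounts (n = n₀ + ν ξ):
  C: 370.9 − 1(227.9) = 143
  A: 512.1 − 1(227.9) = 284.3
  B: 0 + 2(227.9) = 455.7
Total out = 883 mol/min; y_A = 284.3 / 883 = 0.3219.

0.322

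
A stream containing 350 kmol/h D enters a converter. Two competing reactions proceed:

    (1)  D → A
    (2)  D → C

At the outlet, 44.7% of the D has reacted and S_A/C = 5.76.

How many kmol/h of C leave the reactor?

23.1 kmol/h

Conversion of D: D consumed = 0.447 × 350 = 156.5 kmol/h = 1ξ₁ + 1ξ₂.
Selectivity: 1ξ₁ / (1ξ₂) = 5.76 → ξ₁ = 5.76 ξ₂.
Substitute: (1·5.76 + 1) ξ₂ = 156.5 → ξ₂ = 23.14 kmol/h, ξ₁ = 133.3 kmol/h.
Outlet amounts (n = n₀ + Σ ν·ξ):
  D: 350 − 1(133.3) − 1(23.14) = 193.5
  A: 0 + 1(133.3) = 133.3
  C: 0 + 1(23.14) = 23.14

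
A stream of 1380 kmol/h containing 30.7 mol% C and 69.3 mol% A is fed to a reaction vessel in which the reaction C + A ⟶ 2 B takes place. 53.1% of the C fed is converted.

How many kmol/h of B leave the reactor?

450 kmol/h

C reacted = 0.531 × 423.7 = 225 kmol/h; ν_C = −1, so ξ = 225/1 = 225 kmol/h.
Outlet amounts (n = n₀ + ν ξ):
  C: 423.7 − 1(225) = 198.7
  A: 956.3 − 1(225) = 731.4
  B: 0 + 2(225) = 449.9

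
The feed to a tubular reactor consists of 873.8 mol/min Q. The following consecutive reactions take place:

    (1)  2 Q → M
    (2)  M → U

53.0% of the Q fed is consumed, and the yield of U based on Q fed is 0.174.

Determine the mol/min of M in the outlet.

79.5 mol/min

Conversion of Q: Q consumed = 2ξ₁ = 0.53 × 873.8 → ξ₁ = 231.6 mol/min.
Yield of U: 1ξ₂ / 873.8 = 0.174 → ξ₂ = 152 mol/min.
Outlet amounts (n = n₀ + Σ ν·ξ):
  Q: 873.8 − 2(231.6) = 410.7
  M: 0 + 1(231.6) − 1(152) = 79.52
  U: 0 + 1(152) = 152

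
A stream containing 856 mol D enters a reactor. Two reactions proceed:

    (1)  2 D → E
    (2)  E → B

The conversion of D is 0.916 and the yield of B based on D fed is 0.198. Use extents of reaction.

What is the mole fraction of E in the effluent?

0.48

Conversion of D: D consumed = 2ξ₁ = 0.916 × 856 → ξ₁ = 392 mol.
Yield of B: 1ξ₂ / 856 = 0.198 → ξ₂ = 169.5 mol.
Outlet amounts (n = n₀ + Σ ν·ξ):
  D: 856 − 2(392) = 71.9
  E: 0 + 1(392) − 1(169.5) = 222.6
  B: 0 + 1(169.5) = 169.5
Total out = 464 mol; y_E = 222.6 / 464 = 0.4797.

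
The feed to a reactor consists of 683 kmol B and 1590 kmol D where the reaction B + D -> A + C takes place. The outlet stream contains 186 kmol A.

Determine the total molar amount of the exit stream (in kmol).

2270 kmol

For A: n = n₀ + 1ξ → 186 = 0 + 1ξ, giving ξ = 186 kmol.
Outlet amounts (n = n₀ + ν ξ):
  B: 683 − 1(186) = 497
  D: 1590 − 1(186) = 1404
  A: 0 + 1(186) = 186
  C: 0 + 1(186) = 186
Total out = 497 + 1404 + 186 + 186 = 2273 kmol.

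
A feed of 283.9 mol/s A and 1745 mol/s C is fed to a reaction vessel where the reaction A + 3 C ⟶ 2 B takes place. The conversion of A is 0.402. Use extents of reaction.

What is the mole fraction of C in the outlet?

A reacted = 0.402 × 283.9 = 114.1 mol/s; ν_A = −1, so ξ = 114.1/1 = 114.1 mol/s.
Outlet amounts (n = n₀ + ν ξ):
  A: 283.9 − 1(114.1) = 169.8
  C: 1745 − 3(114.1) = 1403
  B: 0 + 2(114.1) = 228.3
Total out = 1801 mol/s; y_C = 1403 / 1801 = 0.779.

0.779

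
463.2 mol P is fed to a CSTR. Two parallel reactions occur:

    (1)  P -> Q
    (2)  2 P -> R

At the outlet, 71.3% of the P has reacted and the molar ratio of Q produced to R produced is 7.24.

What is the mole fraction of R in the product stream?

Conversion of P: P consumed = 0.713 × 463.2 = 330.3 mol = 1ξ₁ + 2ξ₂.
Selectivity: 1ξ₁ / (1ξ₂) = 7.24 → ξ₁ = 7.24 ξ₂.
Substitute: (1·7.24 + 2) ξ₂ = 330.3 → ξ₂ = 35.74 mol, ξ₁ = 258.8 mol.
Outlet amounts (n = n₀ + Σ ν·ξ):
  P: 463.2 − 1(258.8) − 2(35.74) = 132.9
  Q: 0 + 1(258.8) = 258.8
  R: 0 + 1(35.74) = 35.74
Total out = 427.5 mol; y_R = 35.74 / 427.5 = 0.08362.

0.0836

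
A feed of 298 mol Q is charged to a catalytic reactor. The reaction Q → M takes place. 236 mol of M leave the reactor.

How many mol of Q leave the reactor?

For M: n = n₀ + 1ξ → 236 = 0 + 1ξ, giving ξ = 236 mol.
Outlet amounts (n = n₀ + ν ξ):
  Q: 298 − 1(236) = 62
  M: 0 + 1(236) = 236

62 mol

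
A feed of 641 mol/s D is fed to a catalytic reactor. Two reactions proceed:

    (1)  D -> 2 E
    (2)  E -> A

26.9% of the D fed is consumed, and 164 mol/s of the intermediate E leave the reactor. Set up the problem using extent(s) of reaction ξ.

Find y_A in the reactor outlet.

0.222

Conversion of D: D consumed = 1ξ₁ = 0.269 × 641 → ξ₁ = 172.4 mol/s.
E balance: n_E = 0 + 2ξ₁ − 1ξ₂ = 164 → ξ₂ = (2·172.4 − 164)/1 = 180.9 mol/s.
Outlet amounts (n = n₀ + Σ ν·ξ):
  D: 641 − 1(172.4) = 468.6
  E: 0 + 2(172.4) − 1(180.9) = 164
  A: 0 + 1(180.9) = 180.9
Total out = 813.4 mol/s; y_A = 180.9 / 813.4 = 0.2223.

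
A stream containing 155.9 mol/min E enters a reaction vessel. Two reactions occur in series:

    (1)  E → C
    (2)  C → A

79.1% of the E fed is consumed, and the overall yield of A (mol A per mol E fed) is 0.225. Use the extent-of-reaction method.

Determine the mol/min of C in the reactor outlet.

Conversion of E: E consumed = 1ξ₁ = 0.791 × 155.9 → ξ₁ = 123.3 mol/min.
Yield of A: 1ξ₂ / 155.9 = 0.225 → ξ₂ = 35.08 mol/min.
Outlet amounts (n = n₀ + Σ ν·ξ):
  E: 155.9 − 1(123.3) = 32.58
  C: 0 + 1(123.3) − 1(35.08) = 88.24
  A: 0 + 1(35.08) = 35.08

88.2 mol/min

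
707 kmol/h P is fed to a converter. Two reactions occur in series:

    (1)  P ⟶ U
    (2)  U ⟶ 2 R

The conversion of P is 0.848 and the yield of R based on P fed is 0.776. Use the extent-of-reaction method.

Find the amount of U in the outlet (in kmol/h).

325 kmol/h

Conversion of P: P consumed = 1ξ₁ = 0.848 × 707 → ξ₁ = 599.5 kmol/h.
Yield of R: 2ξ₂ / 707 = 0.776 → ξ₂ = 274.3 kmol/h.
Outlet amounts (n = n₀ + Σ ν·ξ):
  P: 707 − 1(599.5) = 107.5
  U: 0 + 1(599.5) − 1(274.3) = 325.2
  R: 0 + 2(274.3) = 548.6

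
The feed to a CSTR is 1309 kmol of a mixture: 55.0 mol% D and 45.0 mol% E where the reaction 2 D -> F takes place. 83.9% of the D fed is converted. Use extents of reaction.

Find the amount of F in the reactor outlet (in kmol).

302 kmol

D reacted = 0.839 × 720 = 604 kmol; ν_D = −2, so ξ = 604/2 = 302 kmol.
Outlet amounts (n = n₀ + ν ξ):
  D: 720 − 2(302) = 115.9
  F: 0 + 1(302) = 302
  E: 589 (inert)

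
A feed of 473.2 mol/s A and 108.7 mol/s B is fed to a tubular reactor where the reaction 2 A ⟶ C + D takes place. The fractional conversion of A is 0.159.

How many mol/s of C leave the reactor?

37.6 mol/s

A reacted = 0.159 × 473.2 = 75.24 mol/s; ν_A = −2, so ξ = 75.24/2 = 37.62 mol/s.
Outlet amounts (n = n₀ + ν ξ):
  A: 473.2 − 2(37.62) = 398
  C: 0 + 1(37.62) = 37.62
  D: 0 + 1(37.62) = 37.62
  B: 108.7 (inert)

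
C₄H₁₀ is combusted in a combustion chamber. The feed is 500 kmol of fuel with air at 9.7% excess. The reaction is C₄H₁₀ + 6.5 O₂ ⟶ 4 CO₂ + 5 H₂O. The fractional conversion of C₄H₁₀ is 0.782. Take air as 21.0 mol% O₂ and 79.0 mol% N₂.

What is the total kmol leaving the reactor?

Stoichiometric O₂ = 6.5 × 500 = 3250 kmol; O₂ fed = 3250 × 1.097 = 3565 kmol.
N₂ fed = 3565 × 79/21 = 13410 kmol.
Fuel reacted = 0.782 × 500 → ξ = 391 kmol.
Outlet (n = n₀ + ν ξ):
  C₄H₁₀: 500 − 1(391) = 109
  O₂: 3565 − 6.5(391) = 1024
  N₂: 13410 (inert)
  CO₂: 0 + 4(391) = 1564
  H₂O: 0 + 5(391) = 1955
Total out = 109 + 1024 + 13410 + 1564 + 1955 = 18060 kmol.

18100 kmol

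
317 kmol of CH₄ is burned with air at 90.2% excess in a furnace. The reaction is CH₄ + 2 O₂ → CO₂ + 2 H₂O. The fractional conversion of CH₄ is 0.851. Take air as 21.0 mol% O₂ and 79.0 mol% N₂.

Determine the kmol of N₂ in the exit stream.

4540 kmol

Stoichiometric O₂ = 2 × 317 = 634 kmol; O₂ fed = 634 × 1.902 = 1206 kmol.
N₂ fed = 1206 × 79/21 = 4536 kmol.
Fuel reacted = 0.851 × 317 → ξ = 269.8 kmol.
Outlet (n = n₀ + ν ξ):
  CH₄: 317 − 1(269.8) = 47.23
  O₂: 1206 − 2(269.8) = 666.3
  N₂: 4536 (inert)
  CO₂: 0 + 1(269.8) = 269.8
  H₂O: 0 + 2(269.8) = 539.5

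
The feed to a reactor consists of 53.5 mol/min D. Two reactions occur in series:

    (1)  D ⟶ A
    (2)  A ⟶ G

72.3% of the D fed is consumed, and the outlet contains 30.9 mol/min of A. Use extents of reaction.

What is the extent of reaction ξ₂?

ξ₂ = 7.78 mol/min

Conversion of D: D consumed = 1ξ₁ = 0.723 × 53.5 → ξ₁ = 38.68 mol/min.
A balance: n_A = 0 + 1ξ₁ − 1ξ₂ = 30.9 → ξ₂ = (1·38.68 − 30.9)/1 = 7.781 mol/min.
Outlet amounts (n = n₀ + Σ ν·ξ):
  D: 53.5 − 1(38.68) = 14.82
  A: 0 + 1(38.68) − 1(7.781) = 30.9
  G: 0 + 1(7.781) = 7.781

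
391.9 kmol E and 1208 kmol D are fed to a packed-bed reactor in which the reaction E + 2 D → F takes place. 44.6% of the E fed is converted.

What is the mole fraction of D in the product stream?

0.687

E reacted = 0.446 × 391.9 = 174.8 kmol; ν_E = −1, so ξ = 174.8/1 = 174.8 kmol.
Outlet amounts (n = n₀ + ν ξ):
  E: 391.9 − 1(174.8) = 217.1
  D: 1208 − 2(174.8) = 858.4
  F: 0 + 1(174.8) = 174.8
Total out = 1250 kmol; y_D = 858.4 / 1250 = 0.6866.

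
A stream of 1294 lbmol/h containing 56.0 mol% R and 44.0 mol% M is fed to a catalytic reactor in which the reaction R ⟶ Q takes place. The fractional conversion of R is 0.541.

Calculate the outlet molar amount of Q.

R reacted = 0.541 × 724.6 = 392 lbmol/h; ν_R = −1, so ξ = 392/1 = 392 lbmol/h.
Outlet amounts (n = n₀ + ν ξ):
  R: 724.6 − 1(392) = 332.6
  Q: 0 + 1(392) = 392
  M: 569.4 (inert)

392 lbmol/h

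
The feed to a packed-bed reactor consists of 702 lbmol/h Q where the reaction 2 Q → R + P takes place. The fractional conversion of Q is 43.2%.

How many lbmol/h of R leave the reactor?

152 lbmol/h

Q reacted = 0.432 × 702 = 303.3 lbmol/h; ν_Q = −2, so ξ = 303.3/2 = 151.6 lbmol/h.
Outlet amounts (n = n₀ + ν ξ):
  Q: 702 − 2(151.6) = 398.7
  R: 0 + 1(151.6) = 151.6
  P: 0 + 1(151.6) = 151.6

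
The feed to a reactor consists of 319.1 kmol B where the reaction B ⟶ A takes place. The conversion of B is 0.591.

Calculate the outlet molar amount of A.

189 kmol

B reacted = 0.591 × 319.1 = 188.6 kmol; ν_B = −1, so ξ = 188.6/1 = 188.6 kmol.
Outlet amounts (n = n₀ + ν ξ):
  B: 319.1 − 1(188.6) = 130.5
  A: 0 + 1(188.6) = 188.6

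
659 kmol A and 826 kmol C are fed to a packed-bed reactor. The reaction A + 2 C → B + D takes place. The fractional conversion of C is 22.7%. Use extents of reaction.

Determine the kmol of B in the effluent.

93.8 kmol

C reacted = 0.227 × 826 = 187.5 kmol; ν_C = −2, so ξ = 187.5/2 = 93.75 kmol.
Outlet amounts (n = n₀ + ν ξ):
  A: 659 − 1(93.75) = 565.2
  C: 826 − 2(93.75) = 638.5
  B: 0 + 1(93.75) = 93.75
  D: 0 + 1(93.75) = 93.75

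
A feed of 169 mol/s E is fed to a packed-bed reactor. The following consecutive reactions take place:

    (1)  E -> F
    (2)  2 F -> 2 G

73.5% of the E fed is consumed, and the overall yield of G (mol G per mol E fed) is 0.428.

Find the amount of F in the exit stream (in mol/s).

Conversion of E: E consumed = 1ξ₁ = 0.735 × 169 → ξ₁ = 124.2 mol/s.
Yield of G: 2ξ₂ / 169 = 0.428 → ξ₂ = 36.17 mol/s.
Outlet amounts (n = n₀ + Σ ν·ξ):
  E: 169 − 1(124.2) = 44.78
  F: 0 + 1(124.2) − 2(36.17) = 51.88
  G: 0 + 2(36.17) = 72.33

51.9 mol/s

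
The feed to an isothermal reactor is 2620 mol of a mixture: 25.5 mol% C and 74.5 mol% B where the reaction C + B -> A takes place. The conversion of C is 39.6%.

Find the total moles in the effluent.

2360 mol

C reacted = 0.396 × 668.1 = 264.6 mol; ν_C = −1, so ξ = 264.6/1 = 264.6 mol.
Outlet amounts (n = n₀ + ν ξ):
  C: 668.1 − 1(264.6) = 403.5
  B: 1952 − 1(264.6) = 1687
  A: 0 + 1(264.6) = 264.6
Total out = 403.5 + 1687 + 264.6 = 2355 mol.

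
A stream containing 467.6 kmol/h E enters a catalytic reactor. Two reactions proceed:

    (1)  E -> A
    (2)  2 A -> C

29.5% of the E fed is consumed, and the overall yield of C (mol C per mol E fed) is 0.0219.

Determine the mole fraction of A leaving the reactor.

Conversion of E: E consumed = 1ξ₁ = 0.295 × 467.6 → ξ₁ = 137.9 kmol/h.
Yield of C: 1ξ₂ / 467.6 = 0.0219 → ξ₂ = 10.24 kmol/h.
Outlet amounts (n = n₀ + Σ ν·ξ):
  E: 467.6 − 1(137.9) = 329.7
  A: 0 + 1(137.9) − 2(10.24) = 117.5
  C: 0 + 1(10.24) = 10.24
Total out = 457.4 kmol/h; y_A = 117.5 / 457.4 = 0.2568.

0.257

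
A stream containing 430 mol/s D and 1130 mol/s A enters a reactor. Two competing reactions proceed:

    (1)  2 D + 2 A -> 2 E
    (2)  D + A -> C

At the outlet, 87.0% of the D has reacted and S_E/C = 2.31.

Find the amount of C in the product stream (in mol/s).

Conversion of D: D consumed = 0.87 × 430 = 374.1 mol/s = 2ξ₁ + 1ξ₂.
Selectivity: 2ξ₁ / (1ξ₂) = 2.31 → ξ₁ = 1.155 ξ₂.
Substitute: (2·1.155 + 1) ξ₂ = 374.1 → ξ₂ = 113 mol/s, ξ₁ = 130.5 mol/s.
Outlet amounts (n = n₀ + Σ ν·ξ):
  D: 430 − 2(130.5) − 1(113) = 55.9
  A: 1130 − 2(130.5) − 1(113) = 755.9
  E: 0 + 2(130.5) = 261.1
  C: 0 + 1(113) = 113

113 mol/s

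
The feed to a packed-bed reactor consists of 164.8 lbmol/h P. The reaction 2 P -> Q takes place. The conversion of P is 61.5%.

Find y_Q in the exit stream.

P reacted = 0.615 × 164.8 = 101.4 lbmol/h; ν_P = −2, so ξ = 101.4/2 = 50.68 lbmol/h.
Outlet amounts (n = n₀ + ν ξ):
  P: 164.8 − 2(50.68) = 63.45
  Q: 0 + 1(50.68) = 50.68
Total out = 114.1 lbmol/h; y_Q = 50.68 / 114.1 = 0.444.

0.444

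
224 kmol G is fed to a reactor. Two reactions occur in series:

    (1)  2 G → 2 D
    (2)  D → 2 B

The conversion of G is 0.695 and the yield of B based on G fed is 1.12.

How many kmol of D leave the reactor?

30.2 kmol

Conversion of G: G consumed = 2ξ₁ = 0.695 × 224 → ξ₁ = 77.84 kmol.
Yield of B: 2ξ₂ / 224 = 1.12 → ξ₂ = 125.4 kmol.
Outlet amounts (n = n₀ + Σ ν·ξ):
  G: 224 − 2(77.84) = 68.32
  D: 0 + 2(77.84) − 1(125.4) = 30.24
  B: 0 + 2(125.4) = 250.9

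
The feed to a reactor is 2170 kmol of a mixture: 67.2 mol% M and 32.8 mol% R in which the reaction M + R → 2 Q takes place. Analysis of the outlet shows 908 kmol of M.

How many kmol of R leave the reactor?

For M: n = n₀ − 1ξ → 908 = 1458 − 1ξ, giving ξ = 550.2 kmol.
Outlet amounts (n = n₀ + ν ξ):
  M: 1458 − 1(550.2) = 908
  R: 711.8 − 1(550.2) = 161.5
  Q: 0 + 2(550.2) = 1100

162 kmol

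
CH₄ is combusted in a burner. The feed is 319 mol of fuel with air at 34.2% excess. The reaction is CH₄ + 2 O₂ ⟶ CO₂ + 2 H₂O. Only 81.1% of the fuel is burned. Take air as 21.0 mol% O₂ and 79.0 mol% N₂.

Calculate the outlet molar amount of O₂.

Stoichiometric O₂ = 2 × 319 = 638 mol; O₂ fed = 638 × 1.342 = 856.2 mol.
N₂ fed = 856.2 × 79/21 = 3221 mol.
Fuel reacted = 0.811 × 319 → ξ = 258.7 mol.
Outlet (n = n₀ + ν ξ):
  CH₄: 319 − 1(258.7) = 60.29
  O₂: 856.2 − 2(258.7) = 338.8
  N₂: 3221 (inert)
  CO₂: 0 + 1(258.7) = 258.7
  H₂O: 0 + 2(258.7) = 517.4

339 mol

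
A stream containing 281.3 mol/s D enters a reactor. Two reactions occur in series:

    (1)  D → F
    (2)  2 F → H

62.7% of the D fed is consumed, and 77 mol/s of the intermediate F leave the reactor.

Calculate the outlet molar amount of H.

Conversion of D: D consumed = 1ξ₁ = 0.627 × 281.3 → ξ₁ = 176.4 mol/s.
F balance: n_F = 0 + 1ξ₁ − 2ξ₂ = 77 → ξ₂ = (1·176.4 − 77)/2 = 49.69 mol/s.
Outlet amounts (n = n₀ + Σ ν·ξ):
  D: 281.3 − 1(176.4) = 104.9
  F: 0 + 1(176.4) − 2(49.69) = 77
  H: 0 + 1(49.69) = 49.69

49.7 mol/s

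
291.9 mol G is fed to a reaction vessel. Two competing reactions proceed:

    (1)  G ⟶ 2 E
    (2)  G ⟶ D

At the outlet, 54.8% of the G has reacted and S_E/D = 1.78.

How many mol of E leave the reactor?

151 mol

Conversion of G: G consumed = 0.548 × 291.9 = 160 mol = 1ξ₁ + 1ξ₂.
Selectivity: 2ξ₁ / (1ξ₂) = 1.78 → ξ₁ = 0.89 ξ₂.
Substitute: (1·0.89 + 1) ξ₂ = 160 → ξ₂ = 84.64 mol, ξ₁ = 75.33 mol.
Outlet amounts (n = n₀ + Σ ν·ξ):
  G: 291.9 − 1(75.33) − 1(84.64) = 131.9
  E: 0 + 2(75.33) = 150.7
  D: 0 + 1(84.64) = 84.64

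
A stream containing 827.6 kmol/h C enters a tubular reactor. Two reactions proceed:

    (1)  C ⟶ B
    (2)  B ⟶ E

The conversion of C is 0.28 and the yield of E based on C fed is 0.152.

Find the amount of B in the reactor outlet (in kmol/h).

Conversion of C: C consumed = 1ξ₁ = 0.28 × 827.6 → ξ₁ = 231.7 kmol/h.
Yield of E: 1ξ₂ / 827.6 = 0.152 → ξ₂ = 125.8 kmol/h.
Outlet amounts (n = n₀ + Σ ν·ξ):
  C: 827.6 − 1(231.7) = 595.9
  B: 0 + 1(231.7) − 1(125.8) = 105.9
  E: 0 + 1(125.8) = 125.8

106 kmol/h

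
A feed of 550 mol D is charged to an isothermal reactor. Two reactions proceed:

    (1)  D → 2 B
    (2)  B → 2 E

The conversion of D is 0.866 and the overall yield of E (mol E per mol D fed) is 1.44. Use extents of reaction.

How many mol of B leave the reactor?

557 mol

Conversion of D: D consumed = 1ξ₁ = 0.866 × 550 → ξ₁ = 476.3 mol.
Yield of E: 2ξ₂ / 550 = 1.44 → ξ₂ = 396 mol.
Outlet amounts (n = n₀ + Σ ν·ξ):
  D: 550 − 1(476.3) = 73.7
  B: 0 + 2(476.3) − 1(396) = 556.6
  E: 0 + 2(396) = 792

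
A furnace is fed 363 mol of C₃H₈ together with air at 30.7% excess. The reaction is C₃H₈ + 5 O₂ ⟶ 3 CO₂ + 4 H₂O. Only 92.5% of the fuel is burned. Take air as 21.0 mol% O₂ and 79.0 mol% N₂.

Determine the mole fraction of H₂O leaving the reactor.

0.112

Stoichiometric O₂ = 5 × 363 = 1815 mol; O₂ fed = 1815 × 1.307 = 2372 mol.
N₂ fed = 2372 × 79/21 = 8924 mol.
Fuel reacted = 0.925 × 363 → ξ = 335.8 mol.
Outlet (n = n₀ + ν ξ):
  C₃H₈: 363 − 1(335.8) = 27.22
  O₂: 2372 − 5(335.8) = 693.3
  N₂: 8924 (inert)
  CO₂: 0 + 3(335.8) = 1007
  H₂O: 0 + 4(335.8) = 1343
Total out = 11990 mol; y_H₂O = 1343 / 11990 = 0.112.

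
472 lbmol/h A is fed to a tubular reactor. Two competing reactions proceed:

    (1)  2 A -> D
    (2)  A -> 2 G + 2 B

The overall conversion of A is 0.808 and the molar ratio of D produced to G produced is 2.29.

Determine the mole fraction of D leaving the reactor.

Conversion of A: A consumed = 0.808 × 472 = 381.4 lbmol/h = 2ξ₁ + 1ξ₂.
Selectivity: 1ξ₁ / (2ξ₂) = 2.29 → ξ₁ = 4.58 ξ₂.
Substitute: (2·4.58 + 1) ξ₂ = 381.4 → ξ₂ = 37.54 lbmol/h, ξ₁ = 171.9 lbmol/h.
Outlet amounts (n = n₀ + Σ ν·ξ):
  A: 472 − 2(171.9) − 1(37.54) = 90.62
  D: 0 + 1(171.9) = 171.9
  G: 0 + 2(37.54) = 75.07
  B: 0 + 2(37.54) = 75.07
Total out = 412.7 lbmol/h; y_D = 171.9 / 412.7 = 0.4166.

0.417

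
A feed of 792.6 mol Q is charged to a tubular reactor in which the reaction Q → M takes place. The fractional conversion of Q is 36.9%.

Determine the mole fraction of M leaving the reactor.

0.369

Q reacted = 0.369 × 792.6 = 292.5 mol; ν_Q = −1, so ξ = 292.5/1 = 292.5 mol.
Outlet amounts (n = n₀ + ν ξ):
  Q: 792.6 − 1(292.5) = 500.1
  M: 0 + 1(292.5) = 292.5
Total out = 792.6 mol; y_M = 292.5 / 792.6 = 0.369.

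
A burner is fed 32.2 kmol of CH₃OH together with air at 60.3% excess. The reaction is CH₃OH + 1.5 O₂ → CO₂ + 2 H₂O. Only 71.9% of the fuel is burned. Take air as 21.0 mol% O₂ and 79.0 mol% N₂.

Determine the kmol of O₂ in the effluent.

42.7 kmol

Stoichiometric O₂ = 1.5 × 32.2 = 48.3 kmol; O₂ fed = 48.3 × 1.603 = 77.42 kmol.
N₂ fed = 77.42 × 79/21 = 291.3 kmol.
Fuel reacted = 0.719 × 32.2 → ξ = 23.15 kmol.
Outlet (n = n₀ + ν ξ):
  CH₃OH: 32.2 − 1(23.15) = 9.048
  O₂: 77.42 − 1.5(23.15) = 42.7
  N₂: 291.3 (inert)
  CO₂: 0 + 1(23.15) = 23.15
  H₂O: 0 + 2(23.15) = 46.3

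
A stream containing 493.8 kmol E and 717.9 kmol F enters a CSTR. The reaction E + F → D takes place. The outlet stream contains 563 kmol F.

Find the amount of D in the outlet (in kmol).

155 kmol

For F: n = n₀ − 1ξ → 563 = 717.9 − 1ξ, giving ξ = 154.9 kmol.
Outlet amounts (n = n₀ + ν ξ):
  E: 493.8 − 1(154.9) = 338.9
  F: 717.9 − 1(154.9) = 563
  D: 0 + 1(154.9) = 154.9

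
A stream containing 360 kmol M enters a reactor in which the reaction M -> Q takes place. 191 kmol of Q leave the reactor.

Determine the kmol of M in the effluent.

For Q: n = n₀ + 1ξ → 191 = 0 + 1ξ, giving ξ = 191 kmol.
Outlet amounts (n = n₀ + ν ξ):
  M: 360 − 1(191) = 169
  Q: 0 + 1(191) = 191

169 kmol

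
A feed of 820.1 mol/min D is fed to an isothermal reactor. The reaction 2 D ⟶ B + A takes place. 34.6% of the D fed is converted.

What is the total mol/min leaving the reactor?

820 mol/min

D reacted = 0.346 × 820.1 = 283.8 mol/min; ν_D = −2, so ξ = 283.8/2 = 141.9 mol/min.
Outlet amounts (n = n₀ + ν ξ):
  D: 820.1 − 2(141.9) = 536.3
  B: 0 + 1(141.9) = 141.9
  A: 0 + 1(141.9) = 141.9
Total out = 536.3 + 141.9 + 141.9 = 820.1 mol/min.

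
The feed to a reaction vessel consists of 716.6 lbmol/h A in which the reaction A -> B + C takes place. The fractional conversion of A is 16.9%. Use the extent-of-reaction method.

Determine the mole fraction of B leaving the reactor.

A reacted = 0.169 × 716.6 = 121.1 lbmol/h; ν_A = −1, so ξ = 121.1/1 = 121.1 lbmol/h.
Outlet amounts (n = n₀ + ν ξ):
  A: 716.6 − 1(121.1) = 595.5
  B: 0 + 1(121.1) = 121.1
  C: 0 + 1(121.1) = 121.1
Total out = 837.7 lbmol/h; y_B = 121.1 / 837.7 = 0.1446.

0.145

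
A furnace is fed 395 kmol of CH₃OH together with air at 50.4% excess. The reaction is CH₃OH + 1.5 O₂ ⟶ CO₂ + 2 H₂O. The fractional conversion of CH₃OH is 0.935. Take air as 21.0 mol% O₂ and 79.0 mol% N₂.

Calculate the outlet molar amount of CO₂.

Stoichiometric O₂ = 1.5 × 395 = 592.5 kmol; O₂ fed = 592.5 × 1.504 = 891.1 kmol.
N₂ fed = 891.1 × 79/21 = 3352 kmol.
Fuel reacted = 0.935 × 395 → ξ = 369.3 kmol.
Outlet (n = n₀ + ν ξ):
  CH₃OH: 395 − 1(369.3) = 25.67
  O₂: 891.1 − 1.5(369.3) = 337.1
  N₂: 3352 (inert)
  CO₂: 0 + 1(369.3) = 369.3
  H₂O: 0 + 2(369.3) = 738.7

369 kmol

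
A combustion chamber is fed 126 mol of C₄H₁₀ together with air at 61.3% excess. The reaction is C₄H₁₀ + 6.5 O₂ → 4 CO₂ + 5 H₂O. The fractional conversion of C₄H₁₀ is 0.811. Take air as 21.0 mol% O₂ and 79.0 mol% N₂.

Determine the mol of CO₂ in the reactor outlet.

409 mol

Stoichiometric O₂ = 6.5 × 126 = 819 mol; O₂ fed = 819 × 1.613 = 1321 mol.
N₂ fed = 1321 × 79/21 = 4970 mol.
Fuel reacted = 0.811 × 126 → ξ = 102.2 mol.
Outlet (n = n₀ + ν ξ):
  C₄H₁₀: 126 − 1(102.2) = 23.81
  O₂: 1321 − 6.5(102.2) = 656.8
  N₂: 4970 (inert)
  CO₂: 0 + 4(102.2) = 408.7
  H₂O: 0 + 5(102.2) = 510.9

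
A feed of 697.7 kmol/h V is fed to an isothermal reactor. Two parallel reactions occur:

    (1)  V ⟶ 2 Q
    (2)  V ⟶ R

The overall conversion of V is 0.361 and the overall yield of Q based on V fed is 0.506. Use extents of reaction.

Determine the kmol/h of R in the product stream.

75.4 kmol/h

Yield of Q: 2ξ₁ / 697.7 = 0.506 → ξ₁ = 176.5 kmol/h.
Conversion of V: 1ξ₁ + 1ξ₂ = 0.361 × 697.7 = 251.9 → ξ₂ = 75.35 kmol/h.
Outlet amounts (n = n₀ + Σ ν·ξ):
  V: 697.7 − 1(176.5) − 1(75.35) = 445.8
  Q: 0 + 2(176.5) = 353
  R: 0 + 1(75.35) = 75.35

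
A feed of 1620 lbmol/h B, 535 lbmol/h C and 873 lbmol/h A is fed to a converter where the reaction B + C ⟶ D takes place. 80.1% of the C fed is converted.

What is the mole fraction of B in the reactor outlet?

0.458

C reacted = 0.801 × 535 = 428.5 lbmol/h; ν_C = −1, so ξ = 428.5/1 = 428.5 lbmol/h.
Outlet amounts (n = n₀ + ν ξ):
  B: 1620 − 1(428.5) = 1191
  C: 535 − 1(428.5) = 106.5
  D: 0 + 1(428.5) = 428.5
  A: 873 (inert)
Total out = 2599 lbmol/h; y_B = 1191 / 2599 = 0.4584.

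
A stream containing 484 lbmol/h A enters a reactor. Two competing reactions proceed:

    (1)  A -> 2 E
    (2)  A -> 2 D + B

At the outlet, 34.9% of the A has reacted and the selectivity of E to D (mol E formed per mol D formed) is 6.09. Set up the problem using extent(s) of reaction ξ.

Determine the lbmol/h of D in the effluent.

47.6 lbmol/h

Conversion of A: A consumed = 0.349 × 484 = 168.9 lbmol/h = 1ξ₁ + 1ξ₂.
Selectivity: 2ξ₁ / (2ξ₂) = 6.09 → ξ₁ = 6.09 ξ₂.
Substitute: (1·6.09 + 1) ξ₂ = 168.9 → ξ₂ = 23.82 lbmol/h, ξ₁ = 145.1 lbmol/h.
Outlet amounts (n = n₀ + Σ ν·ξ):
  A: 484 − 1(145.1) − 1(23.82) = 315.1
  E: 0 + 2(145.1) = 290.2
  D: 0 + 2(23.82) = 47.65
  B: 0 + 1(23.82) = 23.82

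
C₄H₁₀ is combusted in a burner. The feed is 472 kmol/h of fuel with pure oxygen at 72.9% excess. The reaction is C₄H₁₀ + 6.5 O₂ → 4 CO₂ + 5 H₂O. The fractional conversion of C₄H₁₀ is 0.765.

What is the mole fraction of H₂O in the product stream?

0.286

Stoichiometric O₂ = 6.5 × 472 = 3068 kmol/h; O₂ fed = 3068 × 1.729 = 5305 kmol/h.
Fuel reacted = 0.765 × 472 → ξ = 361.1 kmol/h.
Outlet (n = n₀ + ν ξ):
  C₄H₁₀: 472 − 1(361.1) = 110.9
  O₂: 5305 − 6.5(361.1) = 2958
  CO₂: 0 + 4(361.1) = 1444
  H₂O: 0 + 5(361.1) = 1805
Total out = 6318 kmol/h; y_H₂O = 1805 / 6318 = 0.2857.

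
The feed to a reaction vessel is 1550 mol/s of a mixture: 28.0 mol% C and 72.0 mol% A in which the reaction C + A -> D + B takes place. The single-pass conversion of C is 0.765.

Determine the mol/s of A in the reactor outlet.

784 mol/s

C reacted = 0.765 × 434 = 332 mol/s; ν_C = −1, so ξ = 332/1 = 332 mol/s.
Outlet amounts (n = n₀ + ν ξ):
  C: 434 − 1(332) = 102
  A: 1116 − 1(332) = 784
  D: 0 + 1(332) = 332
  B: 0 + 1(332) = 332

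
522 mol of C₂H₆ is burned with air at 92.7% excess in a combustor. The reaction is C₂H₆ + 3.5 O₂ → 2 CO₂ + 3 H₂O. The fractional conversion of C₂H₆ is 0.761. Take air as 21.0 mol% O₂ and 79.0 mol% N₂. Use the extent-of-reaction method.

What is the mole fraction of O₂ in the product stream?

Stoichiometric O₂ = 3.5 × 522 = 1827 mol; O₂ fed = 1827 × 1.927 = 3521 mol.
N₂ fed = 3521 × 79/21 = 13240 mol.
Fuel reacted = 0.761 × 522 → ξ = 397.2 mol.
Outlet (n = n₀ + ν ξ):
  C₂H₆: 522 − 1(397.2) = 124.8
  O₂: 3521 − 3.5(397.2) = 2130
  N₂: 13240 (inert)
  CO₂: 0 + 2(397.2) = 794.5
  H₂O: 0 + 3(397.2) = 1192
Total out = 17490 mol; y_O₂ = 2130 / 17490 = 0.1218.

0.122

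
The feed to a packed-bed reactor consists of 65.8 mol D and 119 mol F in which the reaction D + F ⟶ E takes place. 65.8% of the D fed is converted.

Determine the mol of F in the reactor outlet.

75.7 mol

D reacted = 0.658 × 65.8 = 43.3 mol; ν_D = −1, so ξ = 43.3/1 = 43.3 mol.
Outlet amounts (n = n₀ + ν ξ):
  D: 65.8 − 1(43.3) = 22.5
  F: 119 − 1(43.3) = 75.7
  E: 0 + 1(43.3) = 43.3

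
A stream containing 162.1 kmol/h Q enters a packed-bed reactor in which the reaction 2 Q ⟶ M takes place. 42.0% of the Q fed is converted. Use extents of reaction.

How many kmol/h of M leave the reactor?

34 kmol/h

Q reacted = 0.42 × 162.1 = 68.08 kmol/h; ν_Q = −2, so ξ = 68.08/2 = 34.04 kmol/h.
Outlet amounts (n = n₀ + ν ξ):
  Q: 162.1 − 2(34.04) = 94.02
  M: 0 + 1(34.04) = 34.04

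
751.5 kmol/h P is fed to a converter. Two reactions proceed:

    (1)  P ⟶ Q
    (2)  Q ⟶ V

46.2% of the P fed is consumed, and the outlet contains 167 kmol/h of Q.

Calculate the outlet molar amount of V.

Conversion of P: P consumed = 1ξ₁ = 0.462 × 751.5 → ξ₁ = 347.2 kmol/h.
Q balance: n_Q = 0 + 1ξ₁ − 1ξ₂ = 167 → ξ₂ = (1·347.2 − 167)/1 = 180.2 kmol/h.
Outlet amounts (n = n₀ + Σ ν·ξ):
  P: 751.5 − 1(347.2) = 404.3
  Q: 0 + 1(347.2) − 1(180.2) = 167
  V: 0 + 1(180.2) = 180.2

180 kmol/h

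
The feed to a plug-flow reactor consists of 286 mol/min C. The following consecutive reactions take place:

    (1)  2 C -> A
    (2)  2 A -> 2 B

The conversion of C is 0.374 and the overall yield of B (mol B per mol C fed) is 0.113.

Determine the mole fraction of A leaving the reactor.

0.091

Conversion of C: C consumed = 2ξ₁ = 0.374 × 286 → ξ₁ = 53.48 mol/min.
Yield of B: 2ξ₂ / 286 = 0.113 → ξ₂ = 16.16 mol/min.
Outlet amounts (n = n₀ + Σ ν·ξ):
  C: 286 − 2(53.48) = 179
  A: 0 + 1(53.48) − 2(16.16) = 21.16
  B: 0 + 2(16.16) = 32.32
Total out = 232.5 mol/min; y_A = 21.16 / 232.5 = 0.09102.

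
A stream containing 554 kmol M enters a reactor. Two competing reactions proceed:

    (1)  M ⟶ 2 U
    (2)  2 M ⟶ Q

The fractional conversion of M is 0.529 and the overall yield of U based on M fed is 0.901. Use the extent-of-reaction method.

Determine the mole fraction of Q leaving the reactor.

0.0278

Yield of U: 2ξ₁ / 554 = 0.901 → ξ₁ = 249.6 kmol.
Conversion of M: 1ξ₁ + 2ξ₂ = 0.529 × 554 = 293.1 → ξ₂ = 21.74 kmol.
Outlet amounts (n = n₀ + Σ ν·ξ):
  M: 554 − 1(249.6) − 2(21.74) = 260.9
  U: 0 + 2(249.6) = 499.2
  Q: 0 + 1(21.74) = 21.74
Total out = 781.8 kmol; y_Q = 21.74 / 781.8 = 0.02781.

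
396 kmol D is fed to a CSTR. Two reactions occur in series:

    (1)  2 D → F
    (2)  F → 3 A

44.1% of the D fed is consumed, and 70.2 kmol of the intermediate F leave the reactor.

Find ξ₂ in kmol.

ξ₂ = 17.1 kmol

Conversion of D: D consumed = 2ξ₁ = 0.441 × 396 → ξ₁ = 87.32 kmol.
F balance: n_F = 0 + 1ξ₁ − 1ξ₂ = 70.2 → ξ₂ = (1·87.32 − 70.2)/1 = 17.12 kmol.
Outlet amounts (n = n₀ + Σ ν·ξ):
  D: 396 − 2(87.32) = 221.4
  F: 0 + 1(87.32) − 1(17.12) = 70.2
  A: 0 + 3(17.12) = 51.35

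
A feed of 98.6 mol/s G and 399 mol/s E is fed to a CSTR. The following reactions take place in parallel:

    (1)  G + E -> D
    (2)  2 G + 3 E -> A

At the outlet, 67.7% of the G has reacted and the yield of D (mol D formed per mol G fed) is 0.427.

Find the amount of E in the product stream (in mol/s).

Yield of D: 1ξ₁ / 98.6 = 0.427 → ξ₁ = 42.1 mol/s.
Conversion of G: 1ξ₁ + 2ξ₂ = 0.677 × 98.6 = 66.75 → ξ₂ = 12.33 mol/s.
Outlet amounts (n = n₀ + Σ ν·ξ):
  G: 98.6 − 1(42.1) − 2(12.33) = 31.85
  E: 399 − 1(42.1) − 3(12.33) = 319.9
  D: 0 + 1(42.1) = 42.1
  A: 0 + 1(12.33) = 12.33

320 mol/s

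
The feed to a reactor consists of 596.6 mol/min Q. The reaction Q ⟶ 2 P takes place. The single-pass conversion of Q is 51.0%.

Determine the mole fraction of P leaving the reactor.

Q reacted = 0.51 × 596.6 = 304.3 mol/min; ν_Q = −1, so ξ = 304.3/1 = 304.3 mol/min.
Outlet amounts (n = n₀ + ν ξ):
  Q: 596.6 − 1(304.3) = 292.3
  P: 0 + 2(304.3) = 608.5
Total out = 900.9 mol/min; y_P = 608.5 / 900.9 = 0.6755.

0.675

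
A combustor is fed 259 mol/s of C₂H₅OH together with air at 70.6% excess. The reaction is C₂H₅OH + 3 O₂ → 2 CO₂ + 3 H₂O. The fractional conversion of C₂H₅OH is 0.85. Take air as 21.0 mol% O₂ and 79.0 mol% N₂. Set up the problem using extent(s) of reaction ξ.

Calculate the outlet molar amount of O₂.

665 mol/s

Stoichiometric O₂ = 3 × 259 = 777 mol/s; O₂ fed = 777 × 1.706 = 1326 mol/s.
N₂ fed = 1326 × 79/21 = 4987 mol/s.
Fuel reacted = 0.85 × 259 → ξ = 220.2 mol/s.
Outlet (n = n₀ + ν ξ):
  C₂H₅OH: 259 − 1(220.2) = 38.85
  O₂: 1326 − 3(220.2) = 665.1
  N₂: 4987 (inert)
  CO₂: 0 + 2(220.2) = 440.3
  H₂O: 0 + 3(220.2) = 660.5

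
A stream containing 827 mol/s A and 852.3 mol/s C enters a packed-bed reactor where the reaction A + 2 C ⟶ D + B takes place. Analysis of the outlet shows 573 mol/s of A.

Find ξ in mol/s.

For A: n = n₀ − 1ξ → 573 = 827 − 1ξ, giving ξ = 254 mol/s.
Outlet amounts (n = n₀ + ν ξ):
  A: 827 − 1(254) = 573
  C: 852.3 − 2(254) = 344.3
  D: 0 + 1(254) = 254
  B: 0 + 1(254) = 254

ξ = 254 mol/s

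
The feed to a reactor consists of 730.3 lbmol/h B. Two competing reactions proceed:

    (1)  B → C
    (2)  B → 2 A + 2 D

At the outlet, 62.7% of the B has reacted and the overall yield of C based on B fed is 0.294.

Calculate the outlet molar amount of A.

Yield of C: 1ξ₁ / 730.3 = 0.294 → ξ₁ = 214.7 lbmol/h.
Conversion of B: 1ξ₁ + 1ξ₂ = 0.627 × 730.3 = 457.9 → ξ₂ = 243.2 lbmol/h.
Outlet amounts (n = n₀ + Σ ν·ξ):
  B: 730.3 − 1(214.7) − 1(243.2) = 272.4
  C: 0 + 1(214.7) = 214.7
  A: 0 + 2(243.2) = 486.4
  D: 0 + 2(243.2) = 486.4

486 lbmol/h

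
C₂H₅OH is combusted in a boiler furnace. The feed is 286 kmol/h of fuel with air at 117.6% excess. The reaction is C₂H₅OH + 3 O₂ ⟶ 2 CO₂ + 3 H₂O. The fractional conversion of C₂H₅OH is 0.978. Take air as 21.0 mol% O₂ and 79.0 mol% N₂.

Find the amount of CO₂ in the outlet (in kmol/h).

559 kmol/h

Stoichiometric O₂ = 3 × 286 = 858 kmol/h; O₂ fed = 858 × 2.176 = 1867 kmol/h.
N₂ fed = 1867 × 79/21 = 7024 kmol/h.
Fuel reacted = 0.978 × 286 → ξ = 279.7 kmol/h.
Outlet (n = n₀ + ν ξ):
  C₂H₅OH: 286 − 1(279.7) = 6.292
  O₂: 1867 − 3(279.7) = 1028
  N₂: 7024 (inert)
  CO₂: 0 + 2(279.7) = 559.4
  H₂O: 0 + 3(279.7) = 839.1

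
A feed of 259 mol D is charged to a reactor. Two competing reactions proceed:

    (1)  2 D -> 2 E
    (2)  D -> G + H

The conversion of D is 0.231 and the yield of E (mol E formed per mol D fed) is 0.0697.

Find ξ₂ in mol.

Yield of E: 2ξ₁ / 259 = 0.0697 → ξ₁ = 9.026 mol.
Conversion of D: 2ξ₁ + 1ξ₂ = 0.231 × 259 = 59.83 → ξ₂ = 41.78 mol.
Outlet amounts (n = n₀ + Σ ν·ξ):
  D: 259 − 2(9.026) − 1(41.78) = 199.2
  E: 0 + 2(9.026) = 18.05
  G: 0 + 1(41.78) = 41.78
  H: 0 + 1(41.78) = 41.78

ξ₂ = 41.8 mol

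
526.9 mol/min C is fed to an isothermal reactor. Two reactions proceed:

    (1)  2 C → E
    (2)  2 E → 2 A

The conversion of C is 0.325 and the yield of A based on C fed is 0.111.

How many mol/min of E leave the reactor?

27.1 mol/min

Conversion of C: C consumed = 2ξ₁ = 0.325 × 526.9 → ξ₁ = 85.62 mol/min.
Yield of A: 2ξ₂ / 526.9 = 0.111 → ξ₂ = 29.24 mol/min.
Outlet amounts (n = n₀ + Σ ν·ξ):
  C: 526.9 − 2(85.62) = 355.7
  E: 0 + 1(85.62) − 2(29.24) = 27.14
  A: 0 + 2(29.24) = 58.49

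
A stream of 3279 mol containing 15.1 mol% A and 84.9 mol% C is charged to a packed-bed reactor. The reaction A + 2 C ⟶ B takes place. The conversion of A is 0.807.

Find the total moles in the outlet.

2480 mol

A reacted = 0.807 × 495.1 = 399.6 mol; ν_A = −1, so ξ = 399.6/1 = 399.6 mol.
Outlet amounts (n = n₀ + ν ξ):
  A: 495.1 − 1(399.6) = 95.56
  C: 2784 − 2(399.6) = 1985
  B: 0 + 1(399.6) = 399.6
Total out = 95.56 + 1985 + 399.6 = 2480 mol.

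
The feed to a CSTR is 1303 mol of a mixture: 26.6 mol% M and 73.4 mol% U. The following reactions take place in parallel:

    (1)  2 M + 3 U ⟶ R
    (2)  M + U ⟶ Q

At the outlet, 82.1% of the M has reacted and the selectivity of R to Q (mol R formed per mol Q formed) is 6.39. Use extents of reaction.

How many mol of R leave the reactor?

Conversion of M: M consumed = 0.821 × 346.6 = 284.6 mol = 2ξ₁ + 1ξ₂.
Selectivity: 1ξ₁ / (1ξ₂) = 6.39 → ξ₁ = 6.39 ξ₂.
Substitute: (2·6.39 + 1) ξ₂ = 284.6 → ξ₂ = 20.65 mol, ξ₁ = 132 mol.
Outlet amounts (n = n₀ + Σ ν·ξ):
  M: 346.6 − 2(132) − 1(20.65) = 62.04
  U: 956.4 − 3(132) − 1(20.65) = 539.9
  R: 0 + 1(132) = 132
  Q: 0 + 1(20.65) = 20.65

132 mol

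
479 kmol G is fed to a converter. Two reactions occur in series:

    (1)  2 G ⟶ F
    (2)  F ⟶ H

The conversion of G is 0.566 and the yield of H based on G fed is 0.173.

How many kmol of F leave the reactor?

52.7 kmol

Conversion of G: G consumed = 2ξ₁ = 0.566 × 479 → ξ₁ = 135.6 kmol.
Yield of H: 1ξ₂ / 479 = 0.173 → ξ₂ = 82.87 kmol.
Outlet amounts (n = n₀ + Σ ν·ξ):
  G: 479 − 2(135.6) = 207.9
  F: 0 + 1(135.6) − 1(82.87) = 52.69
  H: 0 + 1(82.87) = 82.87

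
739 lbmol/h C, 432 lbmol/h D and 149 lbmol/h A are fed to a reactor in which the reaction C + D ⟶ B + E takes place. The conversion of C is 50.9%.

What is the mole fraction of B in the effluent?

0.285

C reacted = 0.509 × 739 = 376.2 lbmol/h; ν_C = −1, so ξ = 376.2/1 = 376.2 lbmol/h.
Outlet amounts (n = n₀ + ν ξ):
  C: 739 − 1(376.2) = 362.8
  D: 432 − 1(376.2) = 55.85
  B: 0 + 1(376.2) = 376.2
  E: 0 + 1(376.2) = 376.2
  A: 149 (inert)
Total out = 1320 lbmol/h; y_B = 376.2 / 1320 = 0.285.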